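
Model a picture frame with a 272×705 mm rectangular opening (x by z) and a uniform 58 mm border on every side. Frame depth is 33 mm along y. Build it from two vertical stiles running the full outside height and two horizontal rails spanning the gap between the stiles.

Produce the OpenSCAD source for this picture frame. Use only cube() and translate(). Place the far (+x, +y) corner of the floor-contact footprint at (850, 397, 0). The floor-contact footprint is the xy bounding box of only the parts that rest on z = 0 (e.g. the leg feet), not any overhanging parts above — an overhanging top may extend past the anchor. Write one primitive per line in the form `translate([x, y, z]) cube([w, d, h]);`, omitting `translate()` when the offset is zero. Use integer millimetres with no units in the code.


translate([462, 364, 0]) cube([58, 33, 821]);
translate([792, 364, 0]) cube([58, 33, 821]);
translate([520, 364, 0]) cube([272, 33, 58]);
translate([520, 364, 763]) cube([272, 33, 58]);


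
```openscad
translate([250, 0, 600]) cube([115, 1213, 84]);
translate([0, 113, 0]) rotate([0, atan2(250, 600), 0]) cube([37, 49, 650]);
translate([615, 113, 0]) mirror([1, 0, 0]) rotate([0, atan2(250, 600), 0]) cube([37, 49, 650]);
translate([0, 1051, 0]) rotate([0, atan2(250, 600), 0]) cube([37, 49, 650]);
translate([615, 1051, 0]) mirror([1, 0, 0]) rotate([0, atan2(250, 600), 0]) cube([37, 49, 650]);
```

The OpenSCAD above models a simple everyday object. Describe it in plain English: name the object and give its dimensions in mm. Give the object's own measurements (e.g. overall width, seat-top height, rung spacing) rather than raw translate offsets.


A sawhorse. A 115×1213×84 mm beam (x, y, z) sits on two A-frame leg pairs. Each pair is two raked legs of 37×49 mm section (49 mm along y) splaying symmetrically in x. Each leg rises 600 mm vertically over 250 mm of horizontal reach and is 650 mm long along its own axis. Every leg's outer bottom edge rests on the floor and its outer top edge meets a bottom edge of the beam — the left legs (tilting toward +x) meet the beam's −x bottom edge, the right legs (their mirror images, tilting toward −x) meet its +x bottom edge — so the leg tops tuck under the beam, the beam's underside is 600 mm above the floor, and the feet are 615 mm apart outside-to-outside with the beam centred between them. The two leg pairs are set in 113 mm from either end of the beam.


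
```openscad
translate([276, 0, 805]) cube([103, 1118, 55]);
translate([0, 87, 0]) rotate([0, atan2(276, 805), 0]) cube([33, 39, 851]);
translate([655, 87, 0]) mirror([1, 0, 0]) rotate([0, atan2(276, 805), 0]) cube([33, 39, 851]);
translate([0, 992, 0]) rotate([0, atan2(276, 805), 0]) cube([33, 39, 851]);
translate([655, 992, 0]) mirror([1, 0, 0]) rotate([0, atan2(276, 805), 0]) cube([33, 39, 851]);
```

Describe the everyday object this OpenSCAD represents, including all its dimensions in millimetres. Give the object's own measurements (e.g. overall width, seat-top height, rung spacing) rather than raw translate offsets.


A sawhorse. A 103×1118×55 mm beam (x, y, z) sits on two A-frame leg pairs. Each pair is two raked legs of 33×39 mm section (39 mm along y) splaying symmetrically in x. Each leg rises 805 mm vertically over 276 mm of horizontal reach and is 851 mm long along its own axis. Every leg's outer bottom edge rests on the floor and its outer top edge meets a bottom edge of the beam — the left legs (tilting toward +x) meet the beam's −x bottom edge, the right legs (their mirror images, tilting toward −x) meet its +x bottom edge — so the leg tops tuck under the beam, the beam's underside is 805 mm above the floor, and the feet are 655 mm apart outside-to-outside with the beam centred between them. The two leg pairs are set in 87 mm from either end of the beam.


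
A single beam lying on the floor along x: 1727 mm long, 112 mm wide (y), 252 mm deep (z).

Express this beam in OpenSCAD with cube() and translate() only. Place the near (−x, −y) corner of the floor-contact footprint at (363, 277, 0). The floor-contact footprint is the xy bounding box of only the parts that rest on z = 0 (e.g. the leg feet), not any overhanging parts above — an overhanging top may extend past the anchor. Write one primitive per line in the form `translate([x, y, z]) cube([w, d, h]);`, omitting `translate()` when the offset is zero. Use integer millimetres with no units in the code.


translate([363, 277, 0]) cube([1727, 112, 252]);


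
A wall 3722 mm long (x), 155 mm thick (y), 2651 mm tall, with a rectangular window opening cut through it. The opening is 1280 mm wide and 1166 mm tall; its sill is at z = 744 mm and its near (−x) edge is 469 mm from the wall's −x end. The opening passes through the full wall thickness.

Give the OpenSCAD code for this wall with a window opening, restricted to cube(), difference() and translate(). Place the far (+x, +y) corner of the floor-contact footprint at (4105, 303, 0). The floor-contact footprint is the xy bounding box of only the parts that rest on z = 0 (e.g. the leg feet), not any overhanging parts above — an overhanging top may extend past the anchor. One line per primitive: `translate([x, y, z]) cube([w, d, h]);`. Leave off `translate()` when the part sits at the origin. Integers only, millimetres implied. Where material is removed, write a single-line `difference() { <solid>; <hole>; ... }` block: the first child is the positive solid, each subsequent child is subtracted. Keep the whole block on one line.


difference() { translate([383, 148, 0]) cube([3722, 155, 2651]); translate([852, 148, 744]) cube([1280, 155, 1166]); }


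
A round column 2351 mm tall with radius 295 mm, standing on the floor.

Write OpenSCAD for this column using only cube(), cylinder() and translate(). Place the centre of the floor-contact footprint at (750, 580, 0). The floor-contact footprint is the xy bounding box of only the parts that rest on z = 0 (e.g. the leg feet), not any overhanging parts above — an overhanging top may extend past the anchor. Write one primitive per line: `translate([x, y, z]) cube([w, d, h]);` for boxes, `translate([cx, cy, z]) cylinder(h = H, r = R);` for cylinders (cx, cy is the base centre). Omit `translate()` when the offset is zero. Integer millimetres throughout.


translate([750, 580, 0]) cylinder(h = 2351, r = 295);


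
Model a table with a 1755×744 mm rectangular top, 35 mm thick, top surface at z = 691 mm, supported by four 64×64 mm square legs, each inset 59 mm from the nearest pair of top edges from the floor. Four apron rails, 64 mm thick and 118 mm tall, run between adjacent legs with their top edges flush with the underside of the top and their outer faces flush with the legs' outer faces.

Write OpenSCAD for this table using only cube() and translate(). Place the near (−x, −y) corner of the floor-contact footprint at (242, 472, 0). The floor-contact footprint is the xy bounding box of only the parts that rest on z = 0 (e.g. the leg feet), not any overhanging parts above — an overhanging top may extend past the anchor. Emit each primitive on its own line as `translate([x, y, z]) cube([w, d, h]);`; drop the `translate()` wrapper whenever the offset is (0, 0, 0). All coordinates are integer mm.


translate([183, 413, 656]) cube([1755, 744, 35]);
translate([242, 472, 0]) cube([64, 64, 656]);
translate([1815, 472, 0]) cube([64, 64, 656]);
translate([242, 1034, 0]) cube([64, 64, 656]);
translate([1815, 1034, 0]) cube([64, 64, 656]);
translate([306, 472, 538]) cube([1509, 64, 118]);
translate([306, 1034, 538]) cube([1509, 64, 118]);
translate([242, 536, 538]) cube([64, 498, 118]);
translate([1815, 536, 538]) cube([64, 498, 118]);


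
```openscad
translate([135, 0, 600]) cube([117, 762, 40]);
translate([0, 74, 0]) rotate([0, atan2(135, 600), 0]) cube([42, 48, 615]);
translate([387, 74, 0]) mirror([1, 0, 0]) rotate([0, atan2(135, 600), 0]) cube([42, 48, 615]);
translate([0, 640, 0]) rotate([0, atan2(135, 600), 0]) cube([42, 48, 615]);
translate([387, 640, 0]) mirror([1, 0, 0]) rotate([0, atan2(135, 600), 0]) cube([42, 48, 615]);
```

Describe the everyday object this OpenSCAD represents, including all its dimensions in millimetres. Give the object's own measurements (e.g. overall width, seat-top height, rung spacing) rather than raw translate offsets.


A sawhorse. A 117×762×40 mm beam (x, y, z) sits on two A-frame leg pairs. Each pair is two raked legs of 42×48 mm section (48 mm along y) splaying symmetrically in x. Each leg rises 600 mm vertically over 135 mm of horizontal reach and is 615 mm long along its own axis. Every leg's outer bottom edge rests on the floor and its outer top edge meets a bottom edge of the beam — the left legs (tilting toward +x) meet the beam's −x bottom edge, the right legs (their mirror images, tilting toward −x) meet its +x bottom edge — so the leg tops tuck under the beam, the beam's underside is 600 mm above the floor, and the feet are 387 mm apart outside-to-outside with the beam centred between them. The two leg pairs are set in 74 mm from either end of the beam.


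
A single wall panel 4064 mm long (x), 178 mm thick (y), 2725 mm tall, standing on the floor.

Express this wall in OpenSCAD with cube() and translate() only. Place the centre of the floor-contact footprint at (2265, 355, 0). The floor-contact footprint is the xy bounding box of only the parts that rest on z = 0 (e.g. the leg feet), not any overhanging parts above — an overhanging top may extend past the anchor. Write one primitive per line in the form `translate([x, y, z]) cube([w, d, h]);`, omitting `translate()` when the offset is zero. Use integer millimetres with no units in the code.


translate([233, 266, 0]) cube([4064, 178, 2725]);


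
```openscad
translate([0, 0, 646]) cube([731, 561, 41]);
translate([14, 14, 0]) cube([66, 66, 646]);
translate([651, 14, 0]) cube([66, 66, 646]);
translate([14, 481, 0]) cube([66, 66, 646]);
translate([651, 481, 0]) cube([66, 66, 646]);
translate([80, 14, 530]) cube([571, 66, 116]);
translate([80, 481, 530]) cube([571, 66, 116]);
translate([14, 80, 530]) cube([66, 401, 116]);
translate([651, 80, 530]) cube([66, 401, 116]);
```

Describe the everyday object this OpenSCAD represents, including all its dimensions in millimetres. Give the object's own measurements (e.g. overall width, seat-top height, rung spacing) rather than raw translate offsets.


A table: top 731 mm (x) × 561 mm (y), 41 mm thick, upper face at z = 687 mm, on four 66×66 mm square legs, each inset 14 mm from the nearest pair of top edges from z = 0 to the bottom of the top. Four apron rails, 66 mm thick and 116 mm tall, run between adjacent legs with their top edges flush with the underside of the top and their outer faces flush with the legs' outer faces.


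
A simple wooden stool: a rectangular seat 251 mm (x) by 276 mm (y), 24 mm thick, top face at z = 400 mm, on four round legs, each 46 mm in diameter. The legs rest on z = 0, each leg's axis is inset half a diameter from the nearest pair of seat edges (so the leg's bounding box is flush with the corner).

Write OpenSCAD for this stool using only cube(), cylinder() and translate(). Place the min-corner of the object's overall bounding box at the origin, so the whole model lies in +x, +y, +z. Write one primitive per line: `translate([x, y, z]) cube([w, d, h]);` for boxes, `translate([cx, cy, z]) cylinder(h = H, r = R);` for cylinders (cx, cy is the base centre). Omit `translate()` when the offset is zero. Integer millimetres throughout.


// leg_h = 400 - 24 = 376
translate([0, 0, 376]) cube([251, 276, 24]);
translate([23, 23, 0]) cylinder(h = 376, r = 23);
translate([228, 23, 0]) cylinder(h = 376, r = 23);
translate([23, 253, 0]) cylinder(h = 376, r = 23);
translate([228, 253, 0]) cylinder(h = 376, r = 23);


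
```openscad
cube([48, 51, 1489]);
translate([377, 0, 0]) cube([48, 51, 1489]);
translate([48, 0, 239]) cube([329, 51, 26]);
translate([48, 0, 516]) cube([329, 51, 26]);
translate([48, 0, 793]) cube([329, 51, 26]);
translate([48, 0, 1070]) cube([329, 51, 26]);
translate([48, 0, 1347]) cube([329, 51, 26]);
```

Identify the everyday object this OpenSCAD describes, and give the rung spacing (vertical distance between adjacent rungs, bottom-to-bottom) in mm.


A ladder. The rung spacing is 277 mm.

Two tall 48×51 posts with 5 short bars between them — a ladder. Adjacent rungs sit at z = 239 and z = 516, so the spacing is 516 − 239 = 277 mm.


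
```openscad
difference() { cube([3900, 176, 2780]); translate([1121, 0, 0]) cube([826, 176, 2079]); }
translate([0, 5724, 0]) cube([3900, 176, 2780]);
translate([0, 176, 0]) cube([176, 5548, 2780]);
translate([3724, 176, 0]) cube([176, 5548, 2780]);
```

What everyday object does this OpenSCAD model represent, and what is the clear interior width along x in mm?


A single room. The interior width is 3548 mm.

Four walls enclosing a rectangle with a door in the front wall — a room. Outside width 3900 minus two 176 mm walls gives 3548 mm.


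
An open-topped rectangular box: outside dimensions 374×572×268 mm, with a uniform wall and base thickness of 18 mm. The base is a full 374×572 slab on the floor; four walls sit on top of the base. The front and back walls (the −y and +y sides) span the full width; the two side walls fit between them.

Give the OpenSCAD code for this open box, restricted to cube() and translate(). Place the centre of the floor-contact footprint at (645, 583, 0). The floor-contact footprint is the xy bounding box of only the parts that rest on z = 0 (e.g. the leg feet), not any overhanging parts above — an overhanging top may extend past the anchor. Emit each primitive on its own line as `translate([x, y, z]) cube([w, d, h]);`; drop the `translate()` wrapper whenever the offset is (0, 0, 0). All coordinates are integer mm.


translate([458, 297, 0]) cube([374, 572, 18]);
translate([458, 297, 18]) cube([374, 18, 250]);
translate([458, 851, 18]) cube([374, 18, 250]);
translate([458, 315, 18]) cube([18, 536, 250]);
translate([814, 315, 18]) cube([18, 536, 250]);


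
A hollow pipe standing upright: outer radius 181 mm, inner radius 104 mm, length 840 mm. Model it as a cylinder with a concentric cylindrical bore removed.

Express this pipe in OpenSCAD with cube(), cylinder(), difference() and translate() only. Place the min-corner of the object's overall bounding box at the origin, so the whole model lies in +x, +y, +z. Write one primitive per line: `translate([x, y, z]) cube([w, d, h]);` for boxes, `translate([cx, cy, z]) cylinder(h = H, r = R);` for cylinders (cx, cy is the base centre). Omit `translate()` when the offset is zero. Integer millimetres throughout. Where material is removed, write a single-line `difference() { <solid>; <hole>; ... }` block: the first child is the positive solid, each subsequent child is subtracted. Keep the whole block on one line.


difference() { translate([181, 181, 0]) cylinder(h = 840, r = 181); translate([181, 181, 0]) cylinder(h = 840, r = 104); }


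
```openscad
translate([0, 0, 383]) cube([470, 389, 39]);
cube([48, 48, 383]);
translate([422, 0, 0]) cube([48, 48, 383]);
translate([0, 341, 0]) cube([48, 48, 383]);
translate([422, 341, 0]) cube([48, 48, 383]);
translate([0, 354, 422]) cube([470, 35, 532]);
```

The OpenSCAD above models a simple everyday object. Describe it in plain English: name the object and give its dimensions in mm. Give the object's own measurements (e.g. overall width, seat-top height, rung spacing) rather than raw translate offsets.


A chair. The seat is a 470×389×39 mm slab with its top at z = 422 mm, on four 48×48 mm corner legs (flush with the seat edges, standing on z = 0). A flat backrest 35 mm thick, 532 mm tall, spans the full seat width and rises from the seat top along its +y edge, rear face flush with the rear of the seat.


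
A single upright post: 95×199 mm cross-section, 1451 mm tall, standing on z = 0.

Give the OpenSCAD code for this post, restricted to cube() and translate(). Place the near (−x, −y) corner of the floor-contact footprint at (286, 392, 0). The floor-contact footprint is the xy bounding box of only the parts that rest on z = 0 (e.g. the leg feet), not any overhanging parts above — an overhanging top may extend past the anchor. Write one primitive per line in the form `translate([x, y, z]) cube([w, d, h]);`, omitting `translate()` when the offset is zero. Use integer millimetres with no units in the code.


translate([286, 392, 0]) cube([95, 199, 1451]);


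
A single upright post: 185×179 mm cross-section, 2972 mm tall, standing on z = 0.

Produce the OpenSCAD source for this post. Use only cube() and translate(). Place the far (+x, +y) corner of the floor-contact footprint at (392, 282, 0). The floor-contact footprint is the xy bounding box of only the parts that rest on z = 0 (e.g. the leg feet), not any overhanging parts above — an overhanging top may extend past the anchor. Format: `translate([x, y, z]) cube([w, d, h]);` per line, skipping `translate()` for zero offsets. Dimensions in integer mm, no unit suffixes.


translate([207, 103, 0]) cube([185, 179, 2972]);


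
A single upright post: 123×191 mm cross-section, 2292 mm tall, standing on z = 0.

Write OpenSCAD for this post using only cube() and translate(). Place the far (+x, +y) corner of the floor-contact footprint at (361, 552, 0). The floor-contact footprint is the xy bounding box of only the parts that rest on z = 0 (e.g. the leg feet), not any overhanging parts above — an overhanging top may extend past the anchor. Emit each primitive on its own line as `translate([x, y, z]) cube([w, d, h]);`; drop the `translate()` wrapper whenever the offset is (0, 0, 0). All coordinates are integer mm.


translate([238, 361, 0]) cube([123, 191, 2292]);


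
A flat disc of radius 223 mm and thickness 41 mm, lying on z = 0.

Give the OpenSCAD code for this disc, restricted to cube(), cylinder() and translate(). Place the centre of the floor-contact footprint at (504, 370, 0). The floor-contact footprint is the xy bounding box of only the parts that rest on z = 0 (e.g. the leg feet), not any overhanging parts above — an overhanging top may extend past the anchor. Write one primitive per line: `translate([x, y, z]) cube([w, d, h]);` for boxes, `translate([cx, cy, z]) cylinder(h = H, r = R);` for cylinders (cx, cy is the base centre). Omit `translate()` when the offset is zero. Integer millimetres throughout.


translate([504, 370, 0]) cylinder(h = 41, r = 223);


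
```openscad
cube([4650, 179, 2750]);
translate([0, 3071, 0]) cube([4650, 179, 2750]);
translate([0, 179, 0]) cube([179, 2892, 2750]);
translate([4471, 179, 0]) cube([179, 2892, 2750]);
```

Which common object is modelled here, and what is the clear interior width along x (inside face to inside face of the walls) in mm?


A house (or room) frame. The interior width is 4292 mm.

Four 2750 mm walls enclosing a rectangle with no floor or roof — a room or house frame. Outside width is 4650 mm and wall thickness is 179 mm, so the interior width is 4650 − 2 × 179 = 4292 mm.


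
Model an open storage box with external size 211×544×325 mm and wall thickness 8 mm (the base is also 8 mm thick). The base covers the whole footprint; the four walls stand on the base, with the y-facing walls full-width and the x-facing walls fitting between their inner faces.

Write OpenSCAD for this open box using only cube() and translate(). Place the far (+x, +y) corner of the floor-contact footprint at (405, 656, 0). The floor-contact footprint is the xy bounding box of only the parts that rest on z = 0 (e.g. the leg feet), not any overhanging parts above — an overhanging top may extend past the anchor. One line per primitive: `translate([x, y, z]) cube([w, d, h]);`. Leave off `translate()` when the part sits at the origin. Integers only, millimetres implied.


translate([194, 112, 0]) cube([211, 544, 8]);
translate([194, 112, 8]) cube([211, 8, 317]);
translate([194, 648, 8]) cube([211, 8, 317]);
translate([194, 120, 8]) cube([8, 528, 317]);
translate([397, 120, 8]) cube([8, 528, 317]);


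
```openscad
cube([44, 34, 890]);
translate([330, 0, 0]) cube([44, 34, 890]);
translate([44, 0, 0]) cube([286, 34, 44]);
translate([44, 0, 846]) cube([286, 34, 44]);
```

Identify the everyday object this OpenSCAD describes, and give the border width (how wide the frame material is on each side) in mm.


A picture frame. The border width is 44 mm.

Four thin pieces enclosing a rectangular opening — a picture frame. The two full-height stiles are 890 mm tall; the top rail sits at z = 846 and is 44 mm tall, so the border above the opening is 890 − 846 = 44 mm, matching the stile x-width.


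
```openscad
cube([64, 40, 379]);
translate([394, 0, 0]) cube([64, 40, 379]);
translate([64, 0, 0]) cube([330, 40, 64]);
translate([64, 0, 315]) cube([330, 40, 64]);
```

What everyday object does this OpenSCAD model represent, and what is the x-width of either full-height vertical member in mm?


A picture frame. The border width is 64 mm.

Four thin pieces enclosing a rectangular opening — a picture frame. The two full-height stiles are 379 mm tall; the top rail sits at z = 315 and is 64 mm tall, so the border above the opening is 379 − 315 = 64 mm, matching the stile x-width.


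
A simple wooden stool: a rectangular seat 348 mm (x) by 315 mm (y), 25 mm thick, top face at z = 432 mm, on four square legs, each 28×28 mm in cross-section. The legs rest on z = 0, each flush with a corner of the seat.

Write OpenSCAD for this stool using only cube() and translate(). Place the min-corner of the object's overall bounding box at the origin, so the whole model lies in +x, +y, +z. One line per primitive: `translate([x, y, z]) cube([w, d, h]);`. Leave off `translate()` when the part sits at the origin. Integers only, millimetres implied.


translate([0, 0, 407]) cube([348, 315, 25]);
cube([28, 28, 407]);
translate([320, 0, 0]) cube([28, 28, 407]);
translate([0, 287, 0]) cube([28, 28, 407]);
translate([320, 287, 0]) cube([28, 28, 407]);


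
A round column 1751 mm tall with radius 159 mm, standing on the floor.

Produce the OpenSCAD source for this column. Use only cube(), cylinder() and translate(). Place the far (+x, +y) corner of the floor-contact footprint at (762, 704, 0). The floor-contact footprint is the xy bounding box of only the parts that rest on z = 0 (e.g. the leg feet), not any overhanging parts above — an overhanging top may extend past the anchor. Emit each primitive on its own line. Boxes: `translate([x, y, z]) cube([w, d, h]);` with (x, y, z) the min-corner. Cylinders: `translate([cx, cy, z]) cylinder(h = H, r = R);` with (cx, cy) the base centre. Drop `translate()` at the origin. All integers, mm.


translate([603, 545, 0]) cylinder(h = 1751, r = 159);


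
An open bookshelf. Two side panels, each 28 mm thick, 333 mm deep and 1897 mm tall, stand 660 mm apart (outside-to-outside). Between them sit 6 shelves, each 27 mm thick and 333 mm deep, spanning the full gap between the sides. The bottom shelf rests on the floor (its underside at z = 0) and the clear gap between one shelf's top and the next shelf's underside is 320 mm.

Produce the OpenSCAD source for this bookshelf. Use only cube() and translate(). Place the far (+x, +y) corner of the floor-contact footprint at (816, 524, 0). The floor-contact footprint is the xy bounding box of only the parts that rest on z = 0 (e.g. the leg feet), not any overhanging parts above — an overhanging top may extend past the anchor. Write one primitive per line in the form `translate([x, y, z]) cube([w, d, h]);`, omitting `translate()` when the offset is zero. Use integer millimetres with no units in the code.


translate([156, 191, 0]) cube([28, 333, 1897]);
translate([788, 191, 0]) cube([28, 333, 1897]);
translate([184, 191, 0]) cube([604, 333, 27]);
translate([184, 191, 347]) cube([604, 333, 27]);
translate([184, 191, 694]) cube([604, 333, 27]);
translate([184, 191, 1041]) cube([604, 333, 27]);
translate([184, 191, 1388]) cube([604, 333, 27]);
translate([184, 191, 1735]) cube([604, 333, 27]);


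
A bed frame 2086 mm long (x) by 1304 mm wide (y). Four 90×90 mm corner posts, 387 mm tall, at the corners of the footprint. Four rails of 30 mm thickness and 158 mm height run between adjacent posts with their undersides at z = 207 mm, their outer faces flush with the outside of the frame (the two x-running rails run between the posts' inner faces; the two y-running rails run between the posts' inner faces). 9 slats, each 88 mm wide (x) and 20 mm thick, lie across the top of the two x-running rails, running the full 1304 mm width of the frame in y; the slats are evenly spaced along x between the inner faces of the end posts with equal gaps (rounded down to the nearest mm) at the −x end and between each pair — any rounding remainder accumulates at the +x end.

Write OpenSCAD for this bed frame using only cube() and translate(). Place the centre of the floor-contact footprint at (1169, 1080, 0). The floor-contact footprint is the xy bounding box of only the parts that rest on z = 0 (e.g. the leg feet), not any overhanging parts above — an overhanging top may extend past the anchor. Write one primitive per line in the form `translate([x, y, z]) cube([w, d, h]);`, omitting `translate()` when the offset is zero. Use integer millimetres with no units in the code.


translate([126, 428, 0]) cube([90, 90, 387]);
translate([126, 1642, 0]) cube([90, 90, 387]);
translate([2122, 428, 0]) cube([90, 90, 387]);
translate([2122, 1642, 0]) cube([90, 90, 387]);
translate([216, 428, 207]) cube([1906, 30, 158]);
translate([216, 1702, 207]) cube([1906, 30, 158]);
translate([126, 518, 207]) cube([30, 1124, 158]);
translate([2182, 518, 207]) cube([30, 1124, 158]);
translate([327, 428, 365]) cube([88, 1304, 20]);
translate([526, 428, 365]) cube([88, 1304, 20]);
translate([725, 428, 365]) cube([88, 1304, 20]);
translate([924, 428, 365]) cube([88, 1304, 20]);
translate([1123, 428, 365]) cube([88, 1304, 20]);
translate([1322, 428, 365]) cube([88, 1304, 20]);
translate([1521, 428, 365]) cube([88, 1304, 20]);
translate([1720, 428, 365]) cube([88, 1304, 20]);
translate([1919, 428, 365]) cube([88, 1304, 20]);


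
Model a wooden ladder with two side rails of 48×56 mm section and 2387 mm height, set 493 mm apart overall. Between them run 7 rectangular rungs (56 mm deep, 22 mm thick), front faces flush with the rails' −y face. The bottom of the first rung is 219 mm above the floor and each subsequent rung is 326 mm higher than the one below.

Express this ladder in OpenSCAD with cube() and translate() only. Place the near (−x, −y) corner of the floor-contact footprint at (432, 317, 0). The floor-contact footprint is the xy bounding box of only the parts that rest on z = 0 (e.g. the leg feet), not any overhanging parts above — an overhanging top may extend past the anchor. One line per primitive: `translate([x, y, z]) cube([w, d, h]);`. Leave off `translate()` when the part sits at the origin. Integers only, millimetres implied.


translate([432, 317, 0]) cube([48, 56, 2387]);
translate([877, 317, 0]) cube([48, 56, 2387]);
translate([480, 317, 219]) cube([397, 56, 22]);
translate([480, 317, 545]) cube([397, 56, 22]);
translate([480, 317, 871]) cube([397, 56, 22]);
translate([480, 317, 1197]) cube([397, 56, 22]);
translate([480, 317, 1523]) cube([397, 56, 22]);
translate([480, 317, 1849]) cube([397, 56, 22]);
translate([480, 317, 2175]) cube([397, 56, 22]);


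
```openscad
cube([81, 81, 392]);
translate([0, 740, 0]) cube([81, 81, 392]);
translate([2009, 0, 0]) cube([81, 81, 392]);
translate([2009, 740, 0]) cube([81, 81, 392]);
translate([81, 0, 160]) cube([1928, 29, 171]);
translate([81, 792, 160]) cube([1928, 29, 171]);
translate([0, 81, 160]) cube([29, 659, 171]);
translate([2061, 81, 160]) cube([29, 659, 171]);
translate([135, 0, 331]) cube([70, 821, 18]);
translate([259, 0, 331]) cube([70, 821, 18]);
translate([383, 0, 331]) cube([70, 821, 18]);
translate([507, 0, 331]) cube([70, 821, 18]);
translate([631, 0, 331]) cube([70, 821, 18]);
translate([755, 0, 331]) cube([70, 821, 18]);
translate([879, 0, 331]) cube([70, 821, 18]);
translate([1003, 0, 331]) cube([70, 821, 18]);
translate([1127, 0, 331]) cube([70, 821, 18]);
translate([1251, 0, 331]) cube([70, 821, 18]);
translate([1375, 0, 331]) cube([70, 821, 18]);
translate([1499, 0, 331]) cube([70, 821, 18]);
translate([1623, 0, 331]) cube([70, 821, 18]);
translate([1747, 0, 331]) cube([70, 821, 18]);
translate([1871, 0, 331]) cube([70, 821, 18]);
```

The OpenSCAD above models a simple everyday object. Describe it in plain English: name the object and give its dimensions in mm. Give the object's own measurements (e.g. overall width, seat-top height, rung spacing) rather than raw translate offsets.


A bed frame 2090 mm long (x) by 821 mm wide (y). Four 81×81 mm corner posts, 392 mm tall, at the corners of the footprint. Four rails of 29 mm thickness and 171 mm height run between adjacent posts with their undersides at z = 160 mm, their outer faces flush with the outside of the frame (the two x-running rails run between the posts' inner faces; the two y-running rails run between the posts' inner faces). 15 slats, each 70 mm wide (x) and 18 mm thick, lie across the top of the two x-running rails, running the full 821 mm width of the frame in y; along x they sit between the end posts with a 54 mm gap after the −x posts and between neighbouring slats, leaving 68 mm before the +x posts.


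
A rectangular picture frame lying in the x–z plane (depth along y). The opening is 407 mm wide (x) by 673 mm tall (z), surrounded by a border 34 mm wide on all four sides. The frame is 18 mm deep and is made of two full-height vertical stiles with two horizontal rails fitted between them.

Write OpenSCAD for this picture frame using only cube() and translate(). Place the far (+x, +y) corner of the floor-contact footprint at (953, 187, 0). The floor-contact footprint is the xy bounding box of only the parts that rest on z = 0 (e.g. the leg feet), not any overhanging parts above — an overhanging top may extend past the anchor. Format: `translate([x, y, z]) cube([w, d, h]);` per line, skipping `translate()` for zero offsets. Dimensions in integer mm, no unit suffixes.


translate([478, 169, 0]) cube([34, 18, 741]);
translate([919, 169, 0]) cube([34, 18, 741]);
translate([512, 169, 0]) cube([407, 18, 34]);
translate([512, 169, 707]) cube([407, 18, 34]);


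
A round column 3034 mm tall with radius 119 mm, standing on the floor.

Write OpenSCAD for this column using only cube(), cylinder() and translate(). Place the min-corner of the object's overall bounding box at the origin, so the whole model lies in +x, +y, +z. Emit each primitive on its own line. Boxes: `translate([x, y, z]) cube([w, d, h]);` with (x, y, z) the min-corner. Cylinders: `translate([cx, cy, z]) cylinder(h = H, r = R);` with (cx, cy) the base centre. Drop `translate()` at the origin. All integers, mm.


translate([119, 119, 0]) cylinder(h = 3034, r = 119);


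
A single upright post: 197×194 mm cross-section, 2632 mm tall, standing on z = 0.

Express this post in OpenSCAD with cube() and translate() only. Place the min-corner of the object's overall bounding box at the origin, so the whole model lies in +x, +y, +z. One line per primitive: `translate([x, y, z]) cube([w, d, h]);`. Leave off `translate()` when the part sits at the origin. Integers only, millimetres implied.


cube([197, 194, 2632]);


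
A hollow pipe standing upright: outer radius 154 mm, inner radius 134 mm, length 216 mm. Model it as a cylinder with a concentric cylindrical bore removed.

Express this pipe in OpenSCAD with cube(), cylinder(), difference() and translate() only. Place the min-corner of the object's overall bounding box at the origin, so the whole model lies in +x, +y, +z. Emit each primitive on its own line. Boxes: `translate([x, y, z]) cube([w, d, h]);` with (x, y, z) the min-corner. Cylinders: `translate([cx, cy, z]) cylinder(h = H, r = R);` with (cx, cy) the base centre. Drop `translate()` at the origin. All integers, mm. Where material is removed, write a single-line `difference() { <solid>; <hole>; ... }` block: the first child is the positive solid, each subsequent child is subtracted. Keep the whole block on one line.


difference() { translate([154, 154, 0]) cylinder(h = 216, r = 154); translate([154, 154, 0]) cylinder(h = 216, r = 134); }


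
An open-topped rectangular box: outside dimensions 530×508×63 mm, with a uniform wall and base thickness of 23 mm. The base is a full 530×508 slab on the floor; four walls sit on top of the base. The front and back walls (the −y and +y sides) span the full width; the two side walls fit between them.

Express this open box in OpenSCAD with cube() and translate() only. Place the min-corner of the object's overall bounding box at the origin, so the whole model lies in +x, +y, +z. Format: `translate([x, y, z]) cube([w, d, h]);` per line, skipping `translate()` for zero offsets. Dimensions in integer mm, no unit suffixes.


cube([530, 508, 23]);
translate([0, 0, 23]) cube([530, 23, 40]);
translate([0, 485, 23]) cube([530, 23, 40]);
translate([0, 23, 23]) cube([23, 462, 40]);
translate([507, 23, 23]) cube([23, 462, 40]);


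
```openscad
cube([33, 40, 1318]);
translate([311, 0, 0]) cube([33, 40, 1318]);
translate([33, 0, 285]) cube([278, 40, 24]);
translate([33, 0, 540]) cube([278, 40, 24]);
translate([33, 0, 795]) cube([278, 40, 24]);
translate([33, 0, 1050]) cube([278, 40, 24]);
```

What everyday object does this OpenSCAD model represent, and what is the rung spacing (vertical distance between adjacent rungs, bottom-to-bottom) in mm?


A ladder. The rung spacing is 255 mm.

Two tall 33×40 posts with 4 short bars between them — a ladder. Adjacent rungs sit at z = 285 and z = 540, so the spacing is 540 − 285 = 255 mm.


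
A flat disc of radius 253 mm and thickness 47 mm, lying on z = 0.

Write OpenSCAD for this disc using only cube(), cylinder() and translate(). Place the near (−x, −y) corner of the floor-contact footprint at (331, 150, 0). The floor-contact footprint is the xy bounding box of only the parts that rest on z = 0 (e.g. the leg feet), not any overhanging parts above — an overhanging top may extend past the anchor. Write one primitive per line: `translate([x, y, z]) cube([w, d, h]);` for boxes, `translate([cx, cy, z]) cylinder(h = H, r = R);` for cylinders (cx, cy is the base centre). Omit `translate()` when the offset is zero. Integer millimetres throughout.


translate([584, 403, 0]) cylinder(h = 47, r = 253);


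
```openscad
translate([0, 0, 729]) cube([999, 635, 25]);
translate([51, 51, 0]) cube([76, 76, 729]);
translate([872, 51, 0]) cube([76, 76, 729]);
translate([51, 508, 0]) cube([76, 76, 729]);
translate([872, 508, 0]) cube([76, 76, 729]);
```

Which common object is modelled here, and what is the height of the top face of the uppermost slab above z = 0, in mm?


A table. The table height is 754 mm.

A 999×635×25 slab sits at z = 729 on four 76 mm square posts — a table. The top surface is at 729 + 25 = 754 mm.


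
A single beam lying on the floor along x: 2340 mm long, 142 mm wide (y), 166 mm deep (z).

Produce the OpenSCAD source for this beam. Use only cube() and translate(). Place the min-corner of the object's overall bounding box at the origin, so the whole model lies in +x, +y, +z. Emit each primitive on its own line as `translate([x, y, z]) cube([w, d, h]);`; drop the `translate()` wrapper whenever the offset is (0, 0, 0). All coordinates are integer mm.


cube([2340, 142, 166]);


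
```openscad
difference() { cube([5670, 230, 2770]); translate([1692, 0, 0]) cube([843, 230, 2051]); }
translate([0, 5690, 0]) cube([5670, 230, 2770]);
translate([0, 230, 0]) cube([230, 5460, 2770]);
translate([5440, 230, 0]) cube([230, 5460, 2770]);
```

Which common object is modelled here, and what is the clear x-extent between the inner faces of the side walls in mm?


A single room. The interior width is 5210 mm.

Four walls enclosing a rectangle with a door in the front wall — a room. Outside width 5670 minus two 230 mm walls gives 5210 mm.


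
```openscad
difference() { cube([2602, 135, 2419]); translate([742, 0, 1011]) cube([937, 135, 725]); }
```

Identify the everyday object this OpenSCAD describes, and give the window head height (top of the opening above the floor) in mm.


A wall with a window opening. The window head height is 1736 mm.

A wall with a rectangular opening subtracted — a window. Sill at z = 1011, opening 725 mm tall, so the head is at 1011 + 725 = 1736 mm.


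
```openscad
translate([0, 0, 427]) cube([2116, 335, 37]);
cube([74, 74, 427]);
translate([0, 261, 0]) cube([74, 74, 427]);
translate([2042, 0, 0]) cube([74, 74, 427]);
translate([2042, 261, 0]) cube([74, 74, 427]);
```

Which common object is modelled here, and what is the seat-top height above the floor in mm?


A bench. The seat-top height is 464 mm.

A long slab on four corner posts — a bench. The slab sits at z = 427 with thickness 37, so the top is 427 + 37 = 464 mm.


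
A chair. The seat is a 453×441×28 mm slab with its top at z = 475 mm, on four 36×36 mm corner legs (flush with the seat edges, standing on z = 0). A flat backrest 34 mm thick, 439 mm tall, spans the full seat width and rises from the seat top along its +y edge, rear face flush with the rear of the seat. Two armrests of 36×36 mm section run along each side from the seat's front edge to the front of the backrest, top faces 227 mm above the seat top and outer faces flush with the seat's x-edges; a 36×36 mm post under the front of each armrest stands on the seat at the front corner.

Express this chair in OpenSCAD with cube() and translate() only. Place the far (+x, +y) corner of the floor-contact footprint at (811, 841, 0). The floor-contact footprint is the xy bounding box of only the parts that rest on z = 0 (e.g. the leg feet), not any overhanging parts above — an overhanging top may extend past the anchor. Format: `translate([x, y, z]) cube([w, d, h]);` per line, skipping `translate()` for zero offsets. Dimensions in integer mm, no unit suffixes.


// leg_h = 475 - 28 = 447
// arm post h = 227 - 36 = 191
translate([358, 400, 447]) cube([453, 441, 28]);
translate([358, 400, 0]) cube([36, 36, 447]);
translate([775, 400, 0]) cube([36, 36, 447]);
translate([358, 805, 0]) cube([36, 36, 447]);
translate([775, 805, 0]) cube([36, 36, 447]);
translate([358, 807, 475]) cube([453, 34, 439]);
translate([358, 400, 666]) cube([36, 407, 36]);
translate([775, 400, 666]) cube([36, 407, 36]);
translate([358, 400, 475]) cube([36, 36, 191]);
translate([775, 400, 475]) cube([36, 36, 191]);


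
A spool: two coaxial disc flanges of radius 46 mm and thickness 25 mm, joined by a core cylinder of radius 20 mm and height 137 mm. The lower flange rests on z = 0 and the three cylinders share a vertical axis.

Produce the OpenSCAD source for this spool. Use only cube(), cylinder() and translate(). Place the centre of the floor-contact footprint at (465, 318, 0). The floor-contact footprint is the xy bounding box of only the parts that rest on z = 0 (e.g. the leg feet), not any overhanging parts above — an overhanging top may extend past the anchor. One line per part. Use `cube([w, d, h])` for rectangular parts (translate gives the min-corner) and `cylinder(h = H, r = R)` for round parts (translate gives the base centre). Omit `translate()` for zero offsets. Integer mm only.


translate([465, 318, 0]) cylinder(h = 25, r = 46);
translate([465, 318, 25]) cylinder(h = 137, r = 20);
translate([465, 318, 162]) cylinder(h = 25, r = 46);


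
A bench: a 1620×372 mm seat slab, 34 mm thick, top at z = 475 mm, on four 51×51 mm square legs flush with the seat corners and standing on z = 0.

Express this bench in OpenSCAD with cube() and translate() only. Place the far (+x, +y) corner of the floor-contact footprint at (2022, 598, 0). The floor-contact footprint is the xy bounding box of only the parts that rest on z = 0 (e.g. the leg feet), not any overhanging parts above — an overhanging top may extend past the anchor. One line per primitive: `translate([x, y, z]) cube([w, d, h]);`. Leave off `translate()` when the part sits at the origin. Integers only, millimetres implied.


// leg_h = 475 − 34 = 441
translate([402, 226, 441]) cube([1620, 372, 34]);
translate([402, 226, 0]) cube([51, 51, 441]);
translate([402, 547, 0]) cube([51, 51, 441]);
translate([1971, 226, 0]) cube([51, 51, 441]);
translate([1971, 547, 0]) cube([51, 51, 441]);
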